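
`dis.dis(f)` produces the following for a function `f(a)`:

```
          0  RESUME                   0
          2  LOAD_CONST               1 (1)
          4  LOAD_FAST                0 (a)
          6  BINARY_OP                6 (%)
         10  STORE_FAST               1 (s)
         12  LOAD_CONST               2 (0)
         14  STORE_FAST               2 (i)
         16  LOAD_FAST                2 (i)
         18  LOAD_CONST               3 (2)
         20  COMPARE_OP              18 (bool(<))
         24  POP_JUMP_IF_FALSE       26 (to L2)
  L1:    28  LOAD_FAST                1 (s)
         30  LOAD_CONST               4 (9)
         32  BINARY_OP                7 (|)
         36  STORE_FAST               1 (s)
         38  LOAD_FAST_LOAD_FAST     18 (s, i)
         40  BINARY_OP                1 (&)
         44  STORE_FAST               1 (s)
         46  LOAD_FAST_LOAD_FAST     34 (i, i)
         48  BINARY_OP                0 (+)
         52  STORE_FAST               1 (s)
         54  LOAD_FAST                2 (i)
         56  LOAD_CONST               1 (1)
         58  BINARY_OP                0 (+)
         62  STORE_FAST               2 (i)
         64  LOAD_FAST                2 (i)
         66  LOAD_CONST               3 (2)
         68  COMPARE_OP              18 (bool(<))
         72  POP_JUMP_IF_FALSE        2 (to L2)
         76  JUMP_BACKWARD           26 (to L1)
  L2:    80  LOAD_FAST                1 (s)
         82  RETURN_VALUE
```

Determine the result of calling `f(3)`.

LOAD_CONST → push 1. Stack: [1]
LOAD_FAST a → push 3. Stack: [1, 3]
BINARY_OP % → 1 % 3 = 1. Stack: [1]
STORE_FAST s → s=1. Stack: []
LOAD_CONST → push 0. Stack: [0]
STORE_FAST i → i=0. Stack: []
LOAD_FAST i → push 0. Stack: [0]
LOAD_CONST → push 2. Stack: [0, 2]
COMPARE_OP bool(<) → 0 vs 2 = True. Stack: [True]
POP_JUMP_IF_FALSE → pop True; no jump. Stack: []
LOAD_FAST s → push 1. Stack: [1]
LOAD_CONST → push 9. Stack: [1, 9]
BINARY_OP | → 1 | 9 = 9. Stack: [9]
STORE_FAST s → s=9. Stack: []
LOAD_FAST_LOAD_FAST s,i → push 9,0. Stack: [9, 0]
BINARY_OP & → 9 & 0 = 0. Stack: [0]
STORE_FAST s → s=0. Stack: []
LOAD_FAST_LOAD_FAST i,i → push 0,0. Stack: [0, 0]
BINARY_OP + → 0 + 0 = 0. Stack: [0]
STORE_FAST s → s=0. Stack: []
LOAD_FAST i → push 0. Stack: [0]
LOAD_CONST → push 1. Stack: [0, 1]
BINARY_OP + → 0 + 1 = 1. Stack: [1]
STORE_FAST i → i=1. Stack: []
LOAD_FAST i → push 1. Stack: [1]
LOAD_CONST → push 2. Stack: [1, 2]
COMPARE_OP bool(<) → 1 vs 2 = True. Stack: [True]
POP_JUMP_IF_FALSE → pop True; no jump. Stack: []
LOAD_FAST s → push 0. Stack: [0]
LOAD_CONST → push 9. Stack: [0, 9]
BINARY_OP | → 0 | 9 = 9. Stack: [9]
STORE_FAST s → s=9. Stack: []
LOAD_FAST_LOAD_FAST s,i → push 9,1. Stack: [9, 1]
BINARY_OP & → 9 & 1 = 1. Stack: [1]
STORE_FAST s → s=1. Stack: []
LOAD_FAST_LOAD_FAST i,i → push 1,1. Stack: [1, 1]
BINARY_OP + → 1 + 1 = 2. Stack: [2]
STORE_FAST s → s=2. Stack: []
LOAD_FAST i → push 1. Stack: [1]
LOAD_CONST → push 1. Stack: [1, 1]
BINARY_OP + → 1 + 1 = 2. Stack: [2]
STORE_FAST i → i=2. Stack: []
LOAD_FAST i → push 2. Stack: [2]
LOAD_CONST → push 2. Stack: [2, 2]
COMPARE_OP bool(<) → 2 vs 2 = False. Stack: [False]
POP_JUMP_IF_FALSE → pop False; jump. Stack: []
LOAD_FAST s → push 2. Stack: [2]
RETURN_VALUE → return 2.

2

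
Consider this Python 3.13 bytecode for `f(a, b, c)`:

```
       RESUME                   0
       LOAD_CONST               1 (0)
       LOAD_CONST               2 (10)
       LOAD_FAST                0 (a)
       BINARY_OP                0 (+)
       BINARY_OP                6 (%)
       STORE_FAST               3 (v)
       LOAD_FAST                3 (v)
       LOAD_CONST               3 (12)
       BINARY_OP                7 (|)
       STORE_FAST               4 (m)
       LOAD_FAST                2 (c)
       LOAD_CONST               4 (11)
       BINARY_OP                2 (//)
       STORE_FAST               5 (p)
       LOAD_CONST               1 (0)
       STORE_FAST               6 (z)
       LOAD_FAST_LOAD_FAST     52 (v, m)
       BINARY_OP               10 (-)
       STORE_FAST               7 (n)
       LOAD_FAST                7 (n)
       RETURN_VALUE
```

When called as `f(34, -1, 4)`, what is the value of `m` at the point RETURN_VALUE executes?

12

LOAD_CONST → push 0. Stack: [0]
LOAD_CONST → push 10. Stack: [0, 10]
LOAD_FAST a → push 34. Stack: [0, 10, 34]
BINARY_OP + → 10 + 34 = 44. Stack: [0, 44]
BINARY_OP % → 0 % 44 = 0. Stack: [0]
STORE_FAST v → v=0. Stack: []
LOAD_FAST v → push 0. Stack: [0]
LOAD_CONST → push 12. Stack: [0, 12]
BINARY_OP | → 0 | 12 = 12. Stack: [12]
STORE_FAST m → m=12. Stack: []
LOAD_FAST c → push 4. Stack: [4]
LOAD_CONST → push 11. Stack: [4, 11]
BINARY_OP // → 4 // 11 = 0. Stack: [0]
STORE_FAST p → p=0. Stack: []
LOAD_CONST → push 0. Stack: [0]
STORE_FAST z → z=0. Stack: []
LOAD_FAST_LOAD_FAST v,m → push 0,12. Stack: [0, 12]
BINARY_OP - → 0 - 12 = -12. Stack: [-12]
STORE_FAST n → n=-12. Stack: []
LOAD_FAST n → push -12. Stack: [-12]
RETURN_VALUE → return -12.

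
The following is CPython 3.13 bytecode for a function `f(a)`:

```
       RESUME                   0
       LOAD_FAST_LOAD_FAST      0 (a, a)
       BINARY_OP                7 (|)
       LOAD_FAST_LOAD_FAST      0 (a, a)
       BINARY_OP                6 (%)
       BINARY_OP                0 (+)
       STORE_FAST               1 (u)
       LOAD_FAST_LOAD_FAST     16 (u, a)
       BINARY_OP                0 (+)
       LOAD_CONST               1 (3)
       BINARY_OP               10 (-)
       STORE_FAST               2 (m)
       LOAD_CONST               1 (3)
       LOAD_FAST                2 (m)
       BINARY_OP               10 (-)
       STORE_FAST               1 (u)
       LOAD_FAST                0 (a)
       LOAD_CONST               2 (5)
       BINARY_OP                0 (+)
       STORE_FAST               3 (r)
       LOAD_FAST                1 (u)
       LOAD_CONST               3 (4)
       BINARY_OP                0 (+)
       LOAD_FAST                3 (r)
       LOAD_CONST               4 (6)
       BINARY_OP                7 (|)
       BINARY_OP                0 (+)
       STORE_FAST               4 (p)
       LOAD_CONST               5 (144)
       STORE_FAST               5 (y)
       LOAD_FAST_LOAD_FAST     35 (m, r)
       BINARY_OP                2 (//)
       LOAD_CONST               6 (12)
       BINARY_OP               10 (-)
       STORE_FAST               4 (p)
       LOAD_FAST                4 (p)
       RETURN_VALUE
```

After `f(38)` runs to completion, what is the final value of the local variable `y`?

LOAD_FAST_LOAD_FAST a,a → push 38,38. Stack: [38, 38]
BINARY_OP | → 38 | 38 = 38. Stack: [38]
LOAD_FAST_LOAD_FAST a,a → push 38,38. Stack: [38, 38, 38]
BINARY_OP % → 38 % 38 = 0. Stack: [38, 0]
BINARY_OP + → 38 + 0 = 38. Stack: [38]
STORE_FAST u → u=38. Stack: []
LOAD_FAST_LOAD_FAST u,a → push 38,38. Stack: [38, 38]
BINARY_OP + → 38 + 38 = 76. Stack: [76]
LOAD_CONST → push 3. Stack: [76, 3]
BINARY_OP - → 76 - 3 = 73. Stack: [73]
STORE_FAST m → m=73. Stack: []
LOAD_CONST → push 3. Stack: [3]
LOAD_FAST m → push 73. Stack: [3, 73]
BINARY_OP - → 3 - 73 = -70. Stack: [-70]
STORE_FAST u → u=-70. Stack: []
LOAD_FAST a → push 38. Stack: [38]
LOAD_CONST → push 5. Stack: [38, 5]
BINARY_OP + → 38 + 5 = 43. Stack: [43]
STORE_FAST r → r=43. Stack: []
LOAD_FAST u → push -70. Stack: [-70]
LOAD_CONST → push 4. Stack: [-70, 4]
BINARY_OP + → -70 + 4 = -66. Stack: [-66]
LOAD_FAST r → push 43. Stack: [-66, 43]
LOAD_CONST → push 6. Stack: [-66, 43, 6]
BINARY_OP | → 43 | 6 = 47. Stack: [-66, 47]
BINARY_OP + → -66 + 47 = -19. Stack: [-19]
STORE_FAST p → p=-19. Stack: []
LOAD_CONST → push 144. Stack: [144]
STORE_FAST y → y=144. Stack: []
LOAD_FAST_LOAD_FAST m,r → push 73,43. Stack: [73, 43]
BINARY_OP // → 73 // 43 = 1. Stack: [1]
LOAD_CONST → push 12. Stack: [1, 12]
BINARY_OP - → 1 - 12 = -11. Stack: [-11]
STORE_FAST p → p=-11. Stack: []
LOAD_FAST p → push -11. Stack: [-11]
RETURN_VALUE → return -11.

144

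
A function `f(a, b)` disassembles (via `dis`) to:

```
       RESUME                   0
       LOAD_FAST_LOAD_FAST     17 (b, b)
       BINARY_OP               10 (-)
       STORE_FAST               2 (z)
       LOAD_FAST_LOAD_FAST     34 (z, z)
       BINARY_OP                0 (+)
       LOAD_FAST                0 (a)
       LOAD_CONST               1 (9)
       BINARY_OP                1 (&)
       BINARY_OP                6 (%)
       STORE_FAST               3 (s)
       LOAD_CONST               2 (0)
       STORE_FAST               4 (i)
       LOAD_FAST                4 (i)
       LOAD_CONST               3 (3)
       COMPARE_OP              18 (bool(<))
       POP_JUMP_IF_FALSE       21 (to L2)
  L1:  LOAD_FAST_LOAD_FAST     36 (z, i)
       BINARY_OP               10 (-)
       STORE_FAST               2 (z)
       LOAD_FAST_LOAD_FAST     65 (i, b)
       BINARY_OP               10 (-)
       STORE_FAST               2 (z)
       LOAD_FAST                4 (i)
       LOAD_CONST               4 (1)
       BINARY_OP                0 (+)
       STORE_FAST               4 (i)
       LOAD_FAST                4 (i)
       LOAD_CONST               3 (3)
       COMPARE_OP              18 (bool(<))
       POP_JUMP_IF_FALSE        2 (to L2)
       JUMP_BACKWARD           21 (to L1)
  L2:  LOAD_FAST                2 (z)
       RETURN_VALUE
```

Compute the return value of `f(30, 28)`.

-26

LOAD_FAST_LOAD_FAST b,b → push 28,28. Stack: [28, 28]
BINARY_OP - → 28 - 28 = 0. Stack: [0]
STORE_FAST z → z=0. Stack: []
LOAD_FAST_LOAD_FAST z,z → push 0,0. Stack: [0, 0]
BINARY_OP + → 0 + 0 = 0. Stack: [0]
LOAD_FAST a → push 30. Stack: [0, 30]
LOAD_CONST → push 9. Stack: [0, 30, 9]
BINARY_OP & → 30 & 9 = 8. Stack: [0, 8]
BINARY_OP % → 0 % 8 = 0. Stack: [0]
STORE_FAST s → s=0. Stack: []
LOAD_CONST → push 0. Stack: [0]
STORE_FAST i → i=0. Stack: []
LOAD_FAST i → push 0. Stack: [0]
LOAD_CONST → push 3. Stack: [0, 3]
COMPARE_OP bool(<) → 0 vs 3 = True. Stack: [True]
POP_JUMP_IF_FALSE → pop True; no jump. Stack: []
LOAD_FAST_LOAD_FAST z,i → push 0,0. Stack: [0, 0]
BINARY_OP - → 0 - 0 = 0. Stack: [0]
STORE_FAST z → z=0. Stack: []
LOAD_FAST_LOAD_FAST i,b → push 0,28. Stack: [0, 28]
BINARY_OP - → 0 - 28 = -28. Stack: [-28]
STORE_FAST z → z=-28. Stack: []
LOAD_FAST i → push 0. Stack: [0]
LOAD_CONST → push 1. Stack: [0, 1]
BINARY_OP + → 0 + 1 = 1. Stack: [1]
STORE_FAST i → i=1. Stack: []
LOAD_FAST i → push 1. Stack: [1]
LOAD_CONST → push 3. Stack: [1, 3]
COMPARE_OP bool(<) → 1 vs 3 = True. Stack: [True]
POP_JUMP_IF_FALSE → pop True; no jump. Stack: []
LOAD_FAST_LOAD_FAST z,i → push -28,1. Stack: [-28, 1]
BINARY_OP - → -28 - 1 = -29. Stack: [-29]
STORE_FAST z → z=-29. Stack: []
LOAD_FAST_LOAD_FAST i,b → push 1,28. Stack: [1, 28]
BINARY_OP - → 1 - 28 = -27. Stack: [-27]
STORE_FAST z → z=-27. Stack: []
LOAD_FAST i → push 1. Stack: [1]
LOAD_CONST → push 1. Stack: [1, 1]
BINARY_OP + → 1 + 1 = 2. Stack: [2]
STORE_FAST i → i=2. Stack: []
LOAD_FAST i → push 2. Stack: [2]
LOAD_CONST → push 3. Stack: [2, 3]
COMPARE_OP bool(<) → 2 vs 3 = True. Stack: [True]
POP_JUMP_IF_FALSE → pop True; no jump. Stack: []
LOAD_FAST_LOAD_FAST z,i → push -27,2. Stack: [-27, 2]
BINARY_OP - → -27 - 2 = -29. Stack: [-29]
STORE_FAST z → z=-29. Stack: []
LOAD_FAST_LOAD_FAST i,b → push 2,28. Stack: [2, 28]
BINARY_OP - → 2 - 28 = -26. Stack: [-26]
STORE_FAST z → z=-26. Stack: []
LOAD_FAST i → push 2. Stack: [2]
LOAD_CONST → push 1. Stack: [2, 1]
BINARY_OP + → 2 + 1 = 3. Stack: [3]
STORE_FAST i → i=3. Stack: []
LOAD_FAST i → push 3. Stack: [3]
LOAD_CONST → push 3. Stack: [3, 3]
COMPARE_OP bool(<) → 3 vs 3 = False. Stack: [False]
POP_JUMP_IF_FALSE → pop False; jump. Stack: []
LOAD_FAST z → push -26. Stack: [-26]
RETURN_VALUE → return -26.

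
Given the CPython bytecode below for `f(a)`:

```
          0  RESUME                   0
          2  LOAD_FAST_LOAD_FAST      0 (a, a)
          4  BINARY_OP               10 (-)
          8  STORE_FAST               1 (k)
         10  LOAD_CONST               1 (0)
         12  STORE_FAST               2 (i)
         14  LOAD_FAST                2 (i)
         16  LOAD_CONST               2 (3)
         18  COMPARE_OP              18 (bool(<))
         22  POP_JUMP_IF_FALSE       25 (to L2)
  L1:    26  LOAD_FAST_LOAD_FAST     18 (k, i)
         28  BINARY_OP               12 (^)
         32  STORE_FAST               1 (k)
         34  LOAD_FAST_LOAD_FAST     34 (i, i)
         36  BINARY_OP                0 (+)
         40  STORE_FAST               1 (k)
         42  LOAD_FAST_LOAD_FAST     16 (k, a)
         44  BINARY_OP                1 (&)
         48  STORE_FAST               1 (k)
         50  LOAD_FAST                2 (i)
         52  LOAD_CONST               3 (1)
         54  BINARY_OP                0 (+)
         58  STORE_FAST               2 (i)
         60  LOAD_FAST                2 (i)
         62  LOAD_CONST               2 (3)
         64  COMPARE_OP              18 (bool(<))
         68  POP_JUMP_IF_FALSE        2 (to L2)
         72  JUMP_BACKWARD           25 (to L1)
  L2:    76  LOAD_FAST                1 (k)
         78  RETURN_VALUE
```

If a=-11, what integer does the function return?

LOAD_FAST_LOAD_FAST a,a → push -11,-11. Stack: [-11, -11]
BINARY_OP - → -11 - -11 = 0. Stack: [0]
STORE_FAST k → k=0. Stack: []
LOAD_CONST → push 0. Stack: [0]
STORE_FAST i → i=0. Stack: []
LOAD_FAST i → push 0. Stack: [0]
LOAD_CONST → push 3. Stack: [0, 3]
COMPARE_OP bool(<) → 0 vs 3 = True. Stack: [True]
POP_JUMP_IF_FALSE → pop True; no jump. Stack: []
LOAD_FAST_LOAD_FAST k,i → push 0,0. Stack: [0, 0]
BINARY_OP ^ → 0 ^ 0 = 0. Stack: [0]
STORE_FAST k → k=0. Stack: []
LOAD_FAST_LOAD_FAST i,i → push 0,0. Stack: [0, 0]
BINARY_OP + → 0 + 0 = 0. Stack: [0]
STORE_FAST k → k=0. Stack: []
LOAD_FAST_LOAD_FAST k,a → push 0,-11. Stack: [0, -11]
BINARY_OP & → 0 & -11 = 0. Stack: [0]
STORE_FAST k → k=0. Stack: []
LOAD_FAST i → push 0. Stack: [0]
LOAD_CONST → push 1. Stack: [0, 1]
BINARY_OP + → 0 + 1 = 1. Stack: [1]
STORE_FAST i → i=1. Stack: []
LOAD_FAST i → push 1. Stack: [1]
LOAD_CONST → push 3. Stack: [1, 3]
COMPARE_OP bool(<) → 1 vs 3 = True. Stack: [True]
POP_JUMP_IF_FALSE → pop True; no jump. Stack: []
LOAD_FAST_LOAD_FAST k,i → push 0,1. Stack: [0, 1]
BINARY_OP ^ → 0 ^ 1 = 1. Stack: [1]
STORE_FAST k → k=1. Stack: []
LOAD_FAST_LOAD_FAST i,i → push 1,1. Stack: [1, 1]
BINARY_OP + → 1 + 1 = 2. Stack: [2]
STORE_FAST k → k=2. Stack: []
LOAD_FAST_LOAD_FAST k,a → push 2,-11. Stack: [2, -11]
BINARY_OP & → 2 & -11 = 0. Stack: [0]
STORE_FAST k → k=0. Stack: []
LOAD_FAST i → push 1. Stack: [1]
LOAD_CONST → push 1. Stack: [1, 1]
BINARY_OP + → 1 + 1 = 2. Stack: [2]
STORE_FAST i → i=2. Stack: []
LOAD_FAST i → push 2. Stack: [2]
LOAD_CONST → push 3. Stack: [2, 3]
COMPARE_OP bool(<) → 2 vs 3 = True. Stack: [True]
POP_JUMP_IF_FALSE → pop True; no jump. Stack: []
LOAD_FAST_LOAD_FAST k,i → push 0,2. Stack: [0, 2]
BINARY_OP ^ → 0 ^ 2 = 2. Stack: [2]
STORE_FAST k → k=2. Stack: []
LOAD_FAST_LOAD_FAST i,i → push 2,2. Stack: [2, 2]
BINARY_OP + → 2 + 2 = 4. Stack: [4]
STORE_FAST k → k=4. Stack: []
LOAD_FAST_LOAD_FAST k,a → push 4,-11. Stack: [4, -11]
BINARY_OP & → 4 & -11 = 4. Stack: [4]
STORE_FAST k → k=4. Stack: []
LOAD_FAST i → push 2. Stack: [2]
LOAD_CONST → push 1. Stack: [2, 1]
BINARY_OP + → 2 + 1 = 3. Stack: [3]
STORE_FAST i → i=3. Stack: []
LOAD_FAST i → push 3. Stack: [3]
LOAD_CONST → push 3. Stack: [3, 3]
COMPARE_OP bool(<) → 3 vs 3 = False. Stack: [False]
POP_JUMP_IF_FALSE → pop False; jump. Stack: []
LOAD_FAST k → push 4. Stack: [4]
RETURN_VALUE → return 4.

4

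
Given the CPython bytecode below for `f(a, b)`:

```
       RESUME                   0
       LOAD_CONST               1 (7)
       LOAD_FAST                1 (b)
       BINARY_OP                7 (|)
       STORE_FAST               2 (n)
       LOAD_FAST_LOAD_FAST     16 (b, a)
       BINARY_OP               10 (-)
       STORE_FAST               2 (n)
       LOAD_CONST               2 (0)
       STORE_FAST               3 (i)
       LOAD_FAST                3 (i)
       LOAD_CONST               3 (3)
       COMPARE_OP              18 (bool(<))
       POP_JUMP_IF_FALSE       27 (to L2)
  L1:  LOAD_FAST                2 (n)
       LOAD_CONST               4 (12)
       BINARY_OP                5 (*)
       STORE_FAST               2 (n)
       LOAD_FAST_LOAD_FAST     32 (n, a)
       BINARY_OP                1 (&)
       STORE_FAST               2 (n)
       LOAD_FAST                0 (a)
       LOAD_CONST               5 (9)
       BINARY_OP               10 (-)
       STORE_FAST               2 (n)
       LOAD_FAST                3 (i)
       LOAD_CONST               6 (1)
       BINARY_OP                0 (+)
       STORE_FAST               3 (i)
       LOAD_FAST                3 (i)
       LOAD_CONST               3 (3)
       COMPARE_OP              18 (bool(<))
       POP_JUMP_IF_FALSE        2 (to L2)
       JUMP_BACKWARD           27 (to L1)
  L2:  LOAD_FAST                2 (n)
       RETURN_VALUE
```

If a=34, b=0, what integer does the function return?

25

LOAD_CONST → push 7
LOAD_FAST b → push 0
BINARY_OP | → 7 | 0 = 7
STORE_FAST n → n=7
LOAD_FAST_LOAD_FAST b,a → push 0,34
BINARY_OP - → 0 - 34 = -34
STORE_FAST n → n=-34
LOAD_CONST → push 0
STORE_FAST i → i=0
LOAD_FAST i → push 0
LOAD_CONST → push 3
COMPARE_OP bool(<) → 0 vs 3 = True
POP_JUMP_IF_FALSE → pop True; no jump
LOAD_FAST n → push -34
LOAD_CONST → push 12
BINARY_OP * → -34 * 12 = -408
STORE_FAST n → n=-408
LOAD_FAST_LOAD_FAST n,a → push -408,34
BINARY_OP & → -408 & 34 = 32
STORE_FAST n → n=32
LOAD_FAST a → push 34
LOAD_CONST → push 9
BINARY_OP - → 34 - 9 = 25
STORE_FAST n → n=25
LOAD_FAST i → push 0
LOAD_CONST → push 1
BINARY_OP + → 0 + 1 = 1
STORE_FAST i → i=1
LOAD_FAST i → push 1
LOAD_CONST → push 3
COMPARE_OP bool(<) → 1 vs 3 = True
POP_JUMP_IF_FALSE → pop True; no jump
LOAD_FAST n → push 25
LOAD_CONST → push 12
BINARY_OP * → 25 * 12 = 300
STORE_FAST n → n=300
LOAD_FAST_LOAD_FAST n,a → push 300,34
BINARY_OP & → 300 & 34 = 32
STORE_FAST n → n=32
LOAD_FAST a → push 34
LOAD_CONST → push 9
BINARY_OP - → 34 - 9 = 25
STORE_FAST n → n=25
LOAD_FAST i → push 1
LOAD_CONST → push 1
BINARY_OP + → 1 + 1 = 2
STORE_FAST i → i=2
LOAD_FAST i → push 2
LOAD_CONST → push 3
COMPARE_OP bool(<) → 2 vs 3 = True
POP_JUMP_IF_FALSE → pop True; no jump
LOAD_FAST n → push 25
LOAD_CONST → push 12
BINARY_OP * → 25 * 12 = 300
STORE_FAST n → n=300
LOAD_FAST_LOAD_FAST n,a → push 300,34
BINARY_OP & → 300 & 34 = 32
STORE_FAST n → n=32
LOAD_FAST a → push 34
LOAD_CONST → push 9
BINARY_OP - → 34 - 9 = 25
STORE_FAST n → n=25
LOAD_FAST i → push 2
LOAD_CONST → push 1
BINARY_OP + → 2 + 1 = 3
STORE_FAST i → i=3
LOAD_FAST i → push 3
LOAD_CONST → push 3
COMPARE_OP bool(<) → 3 vs 3 = False
POP_JUMP_IF_FALSE → pop False; jump
LOAD_FAST n → push 25
RETURN_VALUE → return 25.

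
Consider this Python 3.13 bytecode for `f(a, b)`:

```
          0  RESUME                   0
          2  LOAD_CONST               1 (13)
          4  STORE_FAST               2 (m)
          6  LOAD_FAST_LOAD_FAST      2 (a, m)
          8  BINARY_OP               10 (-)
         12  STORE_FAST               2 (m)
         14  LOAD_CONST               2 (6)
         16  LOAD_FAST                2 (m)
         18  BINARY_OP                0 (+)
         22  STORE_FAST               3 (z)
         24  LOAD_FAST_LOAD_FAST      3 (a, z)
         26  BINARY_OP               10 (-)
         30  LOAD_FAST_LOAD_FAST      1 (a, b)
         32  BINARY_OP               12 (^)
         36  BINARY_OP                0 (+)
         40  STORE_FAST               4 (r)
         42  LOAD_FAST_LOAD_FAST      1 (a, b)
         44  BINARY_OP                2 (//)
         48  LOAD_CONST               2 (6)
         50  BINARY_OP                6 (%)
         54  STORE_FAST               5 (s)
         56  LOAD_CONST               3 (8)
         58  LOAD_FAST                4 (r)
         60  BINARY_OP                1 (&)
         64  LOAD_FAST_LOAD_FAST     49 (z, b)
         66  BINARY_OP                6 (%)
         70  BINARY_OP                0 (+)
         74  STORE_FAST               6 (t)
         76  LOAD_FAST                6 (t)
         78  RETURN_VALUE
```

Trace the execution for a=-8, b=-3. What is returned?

8

LOAD_CONST → push 13. Stack: [13]
STORE_FAST m → m=13. Stack: []
LOAD_FAST_LOAD_FAST a,m → push -8,13. Stack: [-8, 13]
BINARY_OP - → -8 - 13 = -21. Stack: [-21]
STORE_FAST m → m=-21. Stack: []
LOAD_CONST → push 6. Stack: [6]
LOAD_FAST m → push -21. Stack: [6, -21]
BINARY_OP + → 6 + -21 = -15. Stack: [-15]
STORE_FAST z → z=-15. Stack: []
LOAD_FAST_LOAD_FAST a,z → push -8,-15. Stack: [-8, -15]
BINARY_OP - → -8 - -15 = 7. Stack: [7]
LOAD_FAST_LOAD_FAST a,b → push -8,-3. Stack: [7, -8, -3]
BINARY_OP ^ → -8 ^ -3 = 5. Stack: [7, 5]
BINARY_OP + → 7 + 5 = 12. Stack: [12]
STORE_FAST r → r=12. Stack: []
LOAD_FAST_LOAD_FAST a,b → push -8,-3. Stack: [-8, -3]
BINARY_OP // → -8 // -3 = 2. Stack: [2]
LOAD_CONST → push 6. Stack: [2, 6]
BINARY_OP % → 2 % 6 = 2. Stack: [2]
STORE_FAST s → s=2. Stack: []
LOAD_CONST → push 8. Stack: [8]
LOAD_FAST r → push 12. Stack: [8, 12]
BINARY_OP & → 8 & 12 = 8. Stack: [8]
LOAD_FAST_LOAD_FAST z,b → push -15,-3. Stack: [8, -15, -3]
BINARY_OP % → -15 % -3 = 0. Stack: [8, 0]
BINARY_OP + → 8 + 0 = 8. Stack: [8]
STORE_FAST t → t=8. Stack: []
LOAD_FAST t → push 8. Stack: [8]
RETURN_VALUE → return 8.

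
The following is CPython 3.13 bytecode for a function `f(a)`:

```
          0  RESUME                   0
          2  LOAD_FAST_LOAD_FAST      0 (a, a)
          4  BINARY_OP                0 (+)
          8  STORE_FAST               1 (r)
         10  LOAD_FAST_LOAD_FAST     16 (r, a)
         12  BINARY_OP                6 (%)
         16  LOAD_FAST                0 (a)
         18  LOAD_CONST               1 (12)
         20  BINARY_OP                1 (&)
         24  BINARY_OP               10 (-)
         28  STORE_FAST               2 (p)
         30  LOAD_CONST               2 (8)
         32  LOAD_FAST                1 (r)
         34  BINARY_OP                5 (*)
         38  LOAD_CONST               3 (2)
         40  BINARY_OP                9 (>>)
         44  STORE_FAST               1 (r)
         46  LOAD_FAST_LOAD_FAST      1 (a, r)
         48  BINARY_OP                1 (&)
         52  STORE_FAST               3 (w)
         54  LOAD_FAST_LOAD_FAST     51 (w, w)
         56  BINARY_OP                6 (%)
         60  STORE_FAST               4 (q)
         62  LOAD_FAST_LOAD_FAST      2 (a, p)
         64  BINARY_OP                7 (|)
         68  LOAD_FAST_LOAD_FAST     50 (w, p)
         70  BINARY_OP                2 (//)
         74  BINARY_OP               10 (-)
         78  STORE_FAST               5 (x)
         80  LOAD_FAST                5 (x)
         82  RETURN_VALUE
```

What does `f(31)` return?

2

LOAD_FAST_LOAD_FAST a,a → push 31,31. Stack: [31, 31]
BINARY_OP + → 31 + 31 = 62. Stack: [62]
STORE_FAST r → r=62. Stack: []
LOAD_FAST_LOAD_FAST r,a → push 62,31. Stack: [62, 31]
BINARY_OP % → 62 % 31 = 0. Stack: [0]
LOAD_FAST a → push 31. Stack: [0, 31]
LOAD_CONST → push 12. Stack: [0, 31, 12]
BINARY_OP & → 31 & 12 = 12. Stack: [0, 12]
BINARY_OP - → 0 - 12 = -12. Stack: [-12]
STORE_FAST p → p=-12. Stack: []
LOAD_CONST → push 8. Stack: [8]
LOAD_FAST r → push 62. Stack: [8, 62]
BINARY_OP * → 8 * 62 = 496. Stack: [496]
LOAD_CONST → push 2. Stack: [496, 2]
BINARY_OP >> → 496 >> 2 = 124. Stack: [124]
STORE_FAST r → r=124. Stack: []
LOAD_FAST_LOAD_FAST a,r → push 31,124. Stack: [31, 124]
BINARY_OP & → 31 & 124 = 28. Stack: [28]
STORE_FAST w → w=28. Stack: []
LOAD_FAST_LOAD_FAST w,w → push 28,28. Stack: [28, 28]
BINARY_OP % → 28 % 28 = 0. Stack: [0]
STORE_FAST q → q=0. Stack: []
LOAD_FAST_LOAD_FAST a,p → push 31,-12. Stack: [31, -12]
BINARY_OP | → 31 | -12 = -1. Stack: [-1]
LOAD_FAST_LOAD_FAST w,p → push 28,-12. Stack: [-1, 28, -12]
BINARY_OP // → 28 // -12 = -3. Stack: [-1, -3]
BINARY_OP - → -1 - -3 = 2. Stack: [2]
STORE_FAST x → x=2. Stack: []
LOAD_FAST x → push 2. Stack: [2]
RETURN_VALUE → return 2.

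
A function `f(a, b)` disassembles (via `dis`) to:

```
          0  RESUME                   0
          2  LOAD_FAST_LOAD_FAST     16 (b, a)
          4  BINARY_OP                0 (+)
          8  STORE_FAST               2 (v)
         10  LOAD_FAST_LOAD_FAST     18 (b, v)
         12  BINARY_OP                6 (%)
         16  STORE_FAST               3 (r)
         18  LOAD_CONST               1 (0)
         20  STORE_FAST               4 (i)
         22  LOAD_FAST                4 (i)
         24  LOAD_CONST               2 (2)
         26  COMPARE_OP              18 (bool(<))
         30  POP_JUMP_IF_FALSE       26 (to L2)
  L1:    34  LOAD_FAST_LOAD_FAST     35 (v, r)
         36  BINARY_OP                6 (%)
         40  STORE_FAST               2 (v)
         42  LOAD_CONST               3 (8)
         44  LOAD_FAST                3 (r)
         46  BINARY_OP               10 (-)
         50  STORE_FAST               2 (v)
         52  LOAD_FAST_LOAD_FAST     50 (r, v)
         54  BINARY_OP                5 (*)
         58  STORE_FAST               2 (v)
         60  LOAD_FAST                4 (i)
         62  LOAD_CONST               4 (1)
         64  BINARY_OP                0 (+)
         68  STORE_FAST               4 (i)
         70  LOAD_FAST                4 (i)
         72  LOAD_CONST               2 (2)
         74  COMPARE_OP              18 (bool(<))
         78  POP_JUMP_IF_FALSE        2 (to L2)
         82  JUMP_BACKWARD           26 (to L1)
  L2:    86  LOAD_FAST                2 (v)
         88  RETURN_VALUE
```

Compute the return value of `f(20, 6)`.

LOAD_FAST_LOAD_FAST b,a → push 6,20. Stack: [6, 20]
BINARY_OP + → 6 + 20 = 26. Stack: [26]
STORE_FAST v → v=26. Stack: []
LOAD_FAST_LOAD_FAST b,v → push 6,26. Stack: [6, 26]
BINARY_OP % → 6 % 26 = 6. Stack: [6]
STORE_FAST r → r=6. Stack: []
LOAD_CONST → push 0. Stack: [0]
STORE_FAST i → i=0. Stack: []
LOAD_FAST i → push 0. Stack: [0]
LOAD_CONST → push 2. Stack: [0, 2]
COMPARE_OP bool(<) → 0 vs 2 = True. Stack: [True]
POP_JUMP_IF_FALSE → pop True; no jump. Stack: []
LOAD_FAST_LOAD_FAST v,r → push 26,6. Stack: [26, 6]
BINARY_OP % → 26 % 6 = 2. Stack: [2]
STORE_FAST v → v=2. Stack: []
LOAD_CONST → push 8. Stack: [8]
LOAD_FAST r → push 6. Stack: [8, 6]
BINARY_OP - → 8 - 6 = 2. Stack: [2]
STORE_FAST v → v=2. Stack: []
LOAD_FAST_LOAD_FAST r,v → push 6,2. Stack: [6, 2]
BINARY_OP * → 6 * 2 = 12. Stack: [12]
STORE_FAST v → v=12. Stack: []
LOAD_FAST i → push 0. Stack: [0]
LOAD_CONST → push 1. Stack: [0, 1]
BINARY_OP + → 0 + 1 = 1. Stack: [1]
STORE_FAST i → i=1. Stack: []
LOAD_FAST i → push 1. Stack: [1]
LOAD_CONST → push 2. Stack: [1, 2]
COMPARE_OP bool(<) → 1 vs 2 = True. Stack: [True]
POP_JUMP_IF_FALSE → pop True; no jump. Stack: []
LOAD_FAST_LOAD_FAST v,r → push 12,6. Stack: [12, 6]
BINARY_OP % → 12 % 6 = 0. Stack: [0]
STORE_FAST v → v=0. Stack: []
LOAD_CONST → push 8. Stack: [8]
LOAD_FAST r → push 6. Stack: [8, 6]
BINARY_OP - → 8 - 6 = 2. Stack: [2]
STORE_FAST v → v=2. Stack: []
LOAD_FAST_LOAD_FAST r,v → push 6,2. Stack: [6, 2]
BINARY_OP * → 6 * 2 = 12. Stack: [12]
STORE_FAST v → v=12. Stack: []
LOAD_FAST i → push 1. Stack: [1]
LOAD_CONST → push 1. Stack: [1, 1]
BINARY_OP + → 1 + 1 = 2. Stack: [2]
STORE_FAST i → i=2. Stack: []
LOAD_FAST i → push 2. Stack: [2]
LOAD_CONST → push 2. Stack: [2, 2]
COMPARE_OP bool(<) → 2 vs 2 = False. Stack: [False]
POP_JUMP_IF_FALSE → pop False; jump. Stack: []
LOAD_FAST v → push 12. Stack: [12]
RETURN_VALUE → return 12.

12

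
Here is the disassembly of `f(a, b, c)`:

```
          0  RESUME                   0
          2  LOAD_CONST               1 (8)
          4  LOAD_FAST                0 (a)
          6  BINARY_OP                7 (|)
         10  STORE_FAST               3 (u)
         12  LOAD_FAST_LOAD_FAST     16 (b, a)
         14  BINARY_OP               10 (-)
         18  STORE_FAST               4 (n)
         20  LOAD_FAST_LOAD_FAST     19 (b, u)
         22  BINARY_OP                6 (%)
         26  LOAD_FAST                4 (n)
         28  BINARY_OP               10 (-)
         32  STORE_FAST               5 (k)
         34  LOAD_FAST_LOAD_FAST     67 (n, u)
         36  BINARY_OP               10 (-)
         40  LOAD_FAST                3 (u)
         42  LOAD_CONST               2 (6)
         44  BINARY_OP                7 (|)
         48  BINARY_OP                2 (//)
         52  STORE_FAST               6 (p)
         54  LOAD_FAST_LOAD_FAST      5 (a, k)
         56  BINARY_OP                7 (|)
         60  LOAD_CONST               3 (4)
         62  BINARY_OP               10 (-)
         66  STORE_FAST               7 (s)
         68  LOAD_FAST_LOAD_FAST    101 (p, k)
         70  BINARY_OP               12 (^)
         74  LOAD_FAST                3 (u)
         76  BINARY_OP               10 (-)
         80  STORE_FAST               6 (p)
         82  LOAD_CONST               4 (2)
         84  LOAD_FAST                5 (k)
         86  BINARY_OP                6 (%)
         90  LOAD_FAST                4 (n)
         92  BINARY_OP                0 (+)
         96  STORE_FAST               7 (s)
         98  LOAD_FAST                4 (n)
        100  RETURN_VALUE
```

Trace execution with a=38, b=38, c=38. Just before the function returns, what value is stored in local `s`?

LOAD_CONST → push 8. Stack: [8]
LOAD_FAST a → push 38. Stack: [8, 38]
BINARY_OP | → 8 | 38 = 46. Stack: [46]
STORE_FAST u → u=46. Stack: []
LOAD_FAST_LOAD_FAST b,a → push 38,38. Stack: [38, 38]
BINARY_OP - → 38 - 38 = 0. Stack: [0]
STORE_FAST n → n=0. Stack: []
LOAD_FAST_LOAD_FAST b,u → push 38,46. Stack: [38, 46]
BINARY_OP % → 38 % 46 = 38. Stack: [38]
LOAD_FAST n → push 0. Stack: [38, 0]
BINARY_OP - → 38 - 0 = 38. Stack: [38]
STORE_FAST k → k=38. Stack: []
LOAD_FAST_LOAD_FAST n,u → push 0,46. Stack: [0, 46]
BINARY_OP - → 0 - 46 = -46. Stack: [-46]
LOAD_FAST u → push 46. Stack: [-46, 46]
LOAD_CONST → push 6. Stack: [-46, 46, 6]
BINARY_OP | → 46 | 6 = 46. Stack: [-46, 46]
BINARY_OP // → -46 // 46 = -1. Stack: [-1]
STORE_FAST p → p=-1. Stack: []
LOAD_FAST_LOAD_FAST a,k → push 38,38. Stack: [38, 38]
BINARY_OP | → 38 | 38 = 38. Stack: [38]
LOAD_CONST → push 4. Stack: [38, 4]
BINARY_OP - → 38 - 4 = 34. Stack: [34]
STORE_FAST s → s=34. Stack: []
LOAD_FAST_LOAD_FAST p,k → push -1,38. Stack: [-1, 38]
BINARY_OP ^ → -1 ^ 38 = -39. Stack: [-39]
LOAD_FAST u → push 46. Stack: [-39, 46]
BINARY_OP - → -39 - 46 = -85. Stack: [-85]
STORE_FAST p → p=-85. Stack: []
LOAD_CONST → push 2. Stack: [2]
LOAD_FAST k → push 38. Stack: [2, 38]
BINARY_OP % → 2 % 38 = 2. Stack: [2]
LOAD_FAST n → push 0. Stack: [2, 0]
BINARY_OP + → 2 + 0 = 2. Stack: [2]
STORE_FAST s → s=2. Stack: []
LOAD_FAST n → push 0. Stack: [0]
RETURN_VALUE → return 0.

2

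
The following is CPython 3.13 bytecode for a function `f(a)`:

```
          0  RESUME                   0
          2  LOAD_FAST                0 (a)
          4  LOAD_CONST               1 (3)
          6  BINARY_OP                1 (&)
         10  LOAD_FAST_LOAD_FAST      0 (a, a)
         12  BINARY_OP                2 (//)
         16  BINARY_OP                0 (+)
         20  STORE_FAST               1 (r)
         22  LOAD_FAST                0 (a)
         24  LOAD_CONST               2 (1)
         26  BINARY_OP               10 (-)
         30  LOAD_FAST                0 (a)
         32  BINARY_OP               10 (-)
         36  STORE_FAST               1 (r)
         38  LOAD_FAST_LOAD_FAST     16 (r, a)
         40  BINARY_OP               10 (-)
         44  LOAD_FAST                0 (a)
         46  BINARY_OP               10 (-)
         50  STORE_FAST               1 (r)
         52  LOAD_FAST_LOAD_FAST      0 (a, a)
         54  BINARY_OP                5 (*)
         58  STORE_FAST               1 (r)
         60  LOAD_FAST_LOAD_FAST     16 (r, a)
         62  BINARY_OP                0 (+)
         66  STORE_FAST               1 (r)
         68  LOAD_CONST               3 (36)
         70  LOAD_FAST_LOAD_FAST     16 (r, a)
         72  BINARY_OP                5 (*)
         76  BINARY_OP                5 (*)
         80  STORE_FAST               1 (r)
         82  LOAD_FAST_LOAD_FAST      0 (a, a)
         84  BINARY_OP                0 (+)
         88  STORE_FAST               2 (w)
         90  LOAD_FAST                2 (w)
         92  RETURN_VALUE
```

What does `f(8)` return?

LOAD_FAST a → push 8. Stack: [8]
LOAD_CONST → push 3. Stack: [8, 3]
BINARY_OP & → 8 & 3 = 0. Stack: [0]
LOAD_FAST_LOAD_FAST a,a → push 8,8. Stack: [0, 8, 8]
BINARY_OP // → 8 // 8 = 1. Stack: [0, 1]
BINARY_OP + → 0 + 1 = 1. Stack: [1]
STORE_FAST r → r=1. Stack: []
LOAD_FAST a → push 8. Stack: [8]
LOAD_CONST → push 1. Stack: [8, 1]
BINARY_OP - → 8 - 1 = 7. Stack: [7]
LOAD_FAST a → push 8. Stack: [7, 8]
BINARY_OP - → 7 - 8 = -1. Stack: [-1]
STORE_FAST r → r=-1. Stack: []
LOAD_FAST_LOAD_FAST r,a → push -1,8. Stack: [-1, 8]
BINARY_OP - → -1 - 8 = -9. Stack: [-9]
LOAD_FAST a → push 8. Stack: [-9, 8]
BINARY_OP - → -9 - 8 = -17. Stack: [-17]
STORE_FAST r → r=-17. Stack: []
LOAD_FAST_LOAD_FAST a,a → push 8,8. Stack: [8, 8]
BINARY_OP * → 8 * 8 = 64. Stack: [64]
STORE_FAST r → r=64. Stack: []
LOAD_FAST_LOAD_FAST r,a → push 64,8. Stack: [64, 8]
BINARY_OP + → 64 + 8 = 72. Stack: [72]
STORE_FAST r → r=72. Stack: []
LOAD_CONST → push 36. Stack: [36]
LOAD_FAST_LOAD_FAST r,a → push 72,8. Stack: [36, 72, 8]
BINARY_OP * → 72 * 8 = 576. Stack: [36, 576]
BINARY_OP * → 36 * 576 = 20736. Stack: [20736]
STORE_FAST r → r=20736. Stack: []
LOAD_FAST_LOAD_FAST a,a → push 8,8. Stack: [8, 8]
BINARY_OP + → 8 + 8 = 16. Stack: [16]
STORE_FAST w → w=16. Stack: []
LOAD_FAST w → push 16. Stack: [16]
RETURN_VALUE → return 16.

16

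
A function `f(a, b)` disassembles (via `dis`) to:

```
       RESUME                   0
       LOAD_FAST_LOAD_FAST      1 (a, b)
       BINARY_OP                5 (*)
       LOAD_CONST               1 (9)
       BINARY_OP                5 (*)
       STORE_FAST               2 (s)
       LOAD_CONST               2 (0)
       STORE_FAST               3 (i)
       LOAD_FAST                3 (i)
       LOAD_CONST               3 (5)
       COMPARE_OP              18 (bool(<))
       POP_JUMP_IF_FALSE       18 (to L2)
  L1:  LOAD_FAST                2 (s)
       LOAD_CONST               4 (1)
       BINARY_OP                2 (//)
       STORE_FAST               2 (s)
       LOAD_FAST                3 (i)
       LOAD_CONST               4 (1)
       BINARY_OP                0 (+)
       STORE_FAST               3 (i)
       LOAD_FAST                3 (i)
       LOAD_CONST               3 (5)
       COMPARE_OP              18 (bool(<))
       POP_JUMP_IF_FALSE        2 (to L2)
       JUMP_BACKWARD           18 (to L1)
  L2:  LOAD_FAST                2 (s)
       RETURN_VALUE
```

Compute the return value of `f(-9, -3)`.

LOAD_FAST_LOAD_FAST a,b → push -9,-3
BINARY_OP * → -9 * -3 = 27
LOAD_CONST → push 9
BINARY_OP * → 27 * 9 = 243
STORE_FAST s → s=243
LOAD_CONST → push 0
STORE_FAST i → i=0
LOAD_FAST i → push 0
LOAD_CONST → push 5
COMPARE_OP bool(<) → 0 vs 5 = True
POP_JUMP_IF_FALSE → pop True; no jump
LOAD_FAST s → push 243
LOAD_CONST → push 1
BINARY_OP // → 243 // 1 = 243
STORE_FAST s → s=243
LOAD_FAST i → push 0
LOAD_CONST → push 1
BINARY_OP + → 0 + 1 = 1
STORE_FAST i → i=1
LOAD_FAST i → push 1
LOAD_CONST → push 5
COMPARE_OP bool(<) → 1 vs 5 = True
POP_JUMP_IF_FALSE → pop True; no jump
LOAD_FAST s → push 243
LOAD_CONST → push 1
BINARY_OP // → 243 // 1 = 243
STORE_FAST s → s=243
LOAD_FAST i → push 1
LOAD_CONST → push 1
BINARY_OP + → 1 + 1 = 2
STORE_FAST i → i=2
LOAD_FAST i → push 2
LOAD_CONST → push 5
COMPARE_OP bool(<) → 2 vs 5 = True
POP_JUMP_IF_FALSE → pop True; no jump
LOAD_FAST s → push 243
LOAD_CONST → push 1
BINARY_OP // → 243 // 1 = 243
STORE_FAST s → s=243
LOAD_FAST i → push 2
LOAD_CONST → push 1
BINARY_OP + → 2 + 1 = 3
STORE_FAST i → i=3
LOAD_FAST i → push 3
LOAD_CONST → push 5
COMPARE_OP bool(<) → 3 vs 5 = True
POP_JUMP_IF_FALSE → pop True; no jump
LOAD_FAST s → push 243
LOAD_CONST → push 1
BINARY_OP // → 243 // 1 = 243
STORE_FAST s → s=243
LOAD_FAST i → push 3
LOAD_CONST → push 1
BINARY_OP + → 3 + 1 = 4
STORE_FAST i → i=4
LOAD_FAST i → push 4
LOAD_CONST → push 5
COMPARE_OP bool(<) → 4 vs 5 = True
POP_JUMP_IF_FALSE → pop True; no jump
LOAD_FAST s → push 243
LOAD_CONST → push 1
BINARY_OP // → 243 // 1 = 243
STORE_FAST s → s=243
LOAD_FAST i → push 4
LOAD_CONST → push 1
BINARY_OP + → 4 + 1 = 5
STORE_FAST i → i=5
LOAD_FAST i → push 5
LOAD_CONST → push 5
COMPARE_OP bool(<) → 5 vs 5 = False
POP_JUMP_IF_FALSE → pop False; jump
LOAD_FAST s → push 243
RETURN_VALUE → return 243.

243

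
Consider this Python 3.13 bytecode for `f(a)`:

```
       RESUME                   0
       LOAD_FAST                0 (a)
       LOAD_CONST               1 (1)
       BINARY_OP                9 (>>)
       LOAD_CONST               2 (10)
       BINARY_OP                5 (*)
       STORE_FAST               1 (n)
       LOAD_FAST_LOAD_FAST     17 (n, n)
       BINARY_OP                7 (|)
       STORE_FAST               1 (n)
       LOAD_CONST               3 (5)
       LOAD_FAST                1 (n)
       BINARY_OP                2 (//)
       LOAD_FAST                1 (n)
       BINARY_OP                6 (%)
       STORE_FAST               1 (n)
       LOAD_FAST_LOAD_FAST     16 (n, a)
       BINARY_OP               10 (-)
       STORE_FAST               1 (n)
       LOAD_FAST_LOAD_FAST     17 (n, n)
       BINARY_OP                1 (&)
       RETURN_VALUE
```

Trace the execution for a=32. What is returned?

-32

LOAD_FAST a → push 32. Stack: [32]
LOAD_CONST → push 1. Stack: [32, 1]
BINARY_OP >> → 32 >> 1 = 16. Stack: [16]
LOAD_CONST → push 10. Stack: [16, 10]
BINARY_OP * → 16 * 10 = 160. Stack: [160]
STORE_FAST n → n=160. Stack: []
LOAD_FAST_LOAD_FAST n,n → push 160,160. Stack: [160, 160]
BINARY_OP | → 160 | 160 = 160. Stack: [160]
STORE_FAST n → n=160. Stack: []
LOAD_CONST → push 5. Stack: [5]
LOAD_FAST n → push 160. Stack: [5, 160]
BINARY_OP // → 5 // 160 = 0. Stack: [0]
LOAD_FAST n → push 160. Stack: [0, 160]
BINARY_OP % → 0 % 160 = 0. Stack: [0]
STORE_FAST n → n=0. Stack: []
LOAD_FAST_LOAD_FAST n,a → push 0,32. Stack: [0, 32]
BINARY_OP - → 0 - 32 = -32. Stack: [-32]
STORE_FAST n → n=-32. Stack: []
LOAD_FAST_LOAD_FAST n,n → push -32,-32. Stack: [-32, -32]
BINARY_OP & → -32 & -32 = -32. Stack: [-32]
RETURN_VALUE → return -32.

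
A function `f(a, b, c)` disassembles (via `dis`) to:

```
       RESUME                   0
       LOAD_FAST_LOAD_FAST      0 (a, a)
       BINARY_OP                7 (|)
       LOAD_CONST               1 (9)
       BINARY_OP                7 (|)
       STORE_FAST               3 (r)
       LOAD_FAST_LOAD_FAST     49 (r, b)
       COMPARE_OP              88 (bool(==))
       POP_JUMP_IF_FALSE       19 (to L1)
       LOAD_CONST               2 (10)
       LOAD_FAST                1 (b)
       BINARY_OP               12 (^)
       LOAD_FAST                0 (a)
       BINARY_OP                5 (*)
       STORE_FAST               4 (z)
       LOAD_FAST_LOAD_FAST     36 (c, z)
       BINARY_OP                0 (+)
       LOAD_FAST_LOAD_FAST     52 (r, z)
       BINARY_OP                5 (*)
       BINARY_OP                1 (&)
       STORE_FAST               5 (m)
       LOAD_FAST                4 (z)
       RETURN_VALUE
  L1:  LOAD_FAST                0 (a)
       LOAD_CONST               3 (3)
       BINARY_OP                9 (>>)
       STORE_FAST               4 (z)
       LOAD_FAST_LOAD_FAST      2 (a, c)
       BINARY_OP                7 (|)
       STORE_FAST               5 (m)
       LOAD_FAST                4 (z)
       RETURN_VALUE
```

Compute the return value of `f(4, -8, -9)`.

LOAD_FAST_LOAD_FAST a,a → push 4,4. Stack: [4, 4]
BINARY_OP | → 4 | 4 = 4. Stack: [4]
LOAD_CONST → push 9. Stack: [4, 9]
BINARY_OP | → 4 | 9 = 13. Stack: [13]
STORE_FAST r → r=13. Stack: []
LOAD_FAST_LOAD_FAST r,b → push 13,-8. Stack: [13, -8]
COMPARE_OP bool(==) → 13 vs -8 = False. Stack: [False]
POP_JUMP_IF_FALSE → pop False; jump. Stack: []
LOAD_FAST a → push 4. Stack: [4]
LOAD_CONST → push 3. Stack: [4, 3]
BINARY_OP >> → 4 >> 3 = 0. Stack: [0]
STORE_FAST z → z=0. Stack: []
LOAD_FAST_LOAD_FAST a,c → push 4,-9. Stack: [4, -9]
BINARY_OP | → 4 | -9 = -9. Stack: [-9]
STORE_FAST m → m=-9. Stack: []
LOAD_FAST z → push 0. Stack: [0]
RETURN_VALUE → return 0.

0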